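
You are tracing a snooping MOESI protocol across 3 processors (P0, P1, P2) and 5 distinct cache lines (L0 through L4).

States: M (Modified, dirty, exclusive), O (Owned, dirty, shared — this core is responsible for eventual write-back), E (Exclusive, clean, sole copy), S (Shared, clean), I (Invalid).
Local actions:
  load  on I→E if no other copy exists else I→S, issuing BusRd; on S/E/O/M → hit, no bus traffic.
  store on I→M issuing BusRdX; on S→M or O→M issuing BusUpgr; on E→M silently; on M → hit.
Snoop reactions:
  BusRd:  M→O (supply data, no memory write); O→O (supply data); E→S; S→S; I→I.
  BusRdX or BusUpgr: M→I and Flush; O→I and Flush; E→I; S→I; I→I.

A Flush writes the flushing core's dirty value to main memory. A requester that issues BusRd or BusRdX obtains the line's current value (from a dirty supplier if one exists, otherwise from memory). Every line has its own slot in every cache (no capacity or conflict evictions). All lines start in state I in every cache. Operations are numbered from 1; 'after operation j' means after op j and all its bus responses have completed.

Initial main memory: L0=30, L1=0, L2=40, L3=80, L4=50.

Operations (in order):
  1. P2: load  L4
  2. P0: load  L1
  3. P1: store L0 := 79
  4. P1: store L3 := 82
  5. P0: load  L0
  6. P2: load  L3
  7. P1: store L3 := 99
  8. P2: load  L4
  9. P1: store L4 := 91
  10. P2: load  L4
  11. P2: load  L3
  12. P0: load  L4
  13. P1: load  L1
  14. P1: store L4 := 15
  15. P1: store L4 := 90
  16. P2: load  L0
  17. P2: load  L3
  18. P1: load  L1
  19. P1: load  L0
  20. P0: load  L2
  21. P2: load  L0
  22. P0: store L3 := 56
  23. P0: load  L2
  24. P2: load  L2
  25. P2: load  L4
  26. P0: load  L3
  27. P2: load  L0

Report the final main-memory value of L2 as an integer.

step 1: P2: load  L4  ⟶  IIE  (L4)  txn=BusRd  M[L4]=50
step 2: P0: load  L1  ⟶  EII  (L1)  txn=BusRd  M[L1]=0
step 3: P1: store L0 := 79  ⟶  IMI  (L0)  txn=BusRdX  M[L0]=30
step 4: P1: store L3 := 82  ⟶  IMI  (L3)  txn=BusRdX  M[L3]=80
step 5: P0: load  L0  ⟶  SOI  (L0)  txn=BusRd  M[L0]=30
step 6: P2: load  L3  ⟶  IOS  (L3)  txn=BusRd  M[L3]=80
step 7: P1: store L3 := 99  ⟶  IMI  (L3)  txn=BusUpgr  M[L3]=80
step 8: P2: load  L4  ⟶  IIE  (L4)  txn=∅  M[L4]=50
step 9: P1: store L4 := 91  ⟶  IMI  (L4)  txn=BusRdX  M[L4]=50
step 10: P2: load  L4  ⟶  IOS  (L4)  txn=BusRd  M[L4]=50
step 11: P2: load  L3  ⟶  IOS  (L3)  txn=BusRd  M[L3]=80
step 12: P0: load  L4  ⟶  SOS  (L4)  txn=BusRd  M[L4]=50
step 13: P1: load  L1  ⟶  SSI  (L1)  txn=BusRd  M[L1]=0
step 14: P1: store L4 := 15  ⟶  IMI  (L4)  txn=BusUpgr  M[L4]=50
step 15: P1: store L4 := 90  ⟶  IMI  (L4)  txn=∅  M[L4]=50
step 16: P2: load  L0  ⟶  SOS  (L0)  txn=BusRd  M[L0]=30
step 17: P2: load  L3  ⟶  IOS  (L3)  txn=∅  M[L3]=80
step 18: P1: load  L1  ⟶  SSI  (L1)  txn=∅  M[L1]=0
step 19: P1: load  L0  ⟶  SOS  (L0)  txn=∅  M[L0]=30
step 20: P0: load  L2  ⟶  EII  (L2)  txn=BusRd  M[L2]=40
step 21: P2: load  L0  ⟶  SOS  (L0)  txn=∅  M[L0]=30
step 22: P0: store L3 := 56  ⟶  MII  (L3)  txn=BusRdX+Flush  M[L3]=99
step 23: P0: load  L2  ⟶  EII  (L2)  txn=∅  M[L2]=40
step 24: P2: load  L2  ⟶  SIS  (L2)  txn=BusRd  M[L2]=40
step 25: P2: load  L4  ⟶  IOS  (L4)  txn=BusRd  M[L4]=50
step 26: P0: load  L3  ⟶  MII  (L3)  txn=∅  M[L3]=99
step 27: P2: load  L0  ⟶  SOS  (L0)  txn=∅  M[L0]=30

memory[L2] = 40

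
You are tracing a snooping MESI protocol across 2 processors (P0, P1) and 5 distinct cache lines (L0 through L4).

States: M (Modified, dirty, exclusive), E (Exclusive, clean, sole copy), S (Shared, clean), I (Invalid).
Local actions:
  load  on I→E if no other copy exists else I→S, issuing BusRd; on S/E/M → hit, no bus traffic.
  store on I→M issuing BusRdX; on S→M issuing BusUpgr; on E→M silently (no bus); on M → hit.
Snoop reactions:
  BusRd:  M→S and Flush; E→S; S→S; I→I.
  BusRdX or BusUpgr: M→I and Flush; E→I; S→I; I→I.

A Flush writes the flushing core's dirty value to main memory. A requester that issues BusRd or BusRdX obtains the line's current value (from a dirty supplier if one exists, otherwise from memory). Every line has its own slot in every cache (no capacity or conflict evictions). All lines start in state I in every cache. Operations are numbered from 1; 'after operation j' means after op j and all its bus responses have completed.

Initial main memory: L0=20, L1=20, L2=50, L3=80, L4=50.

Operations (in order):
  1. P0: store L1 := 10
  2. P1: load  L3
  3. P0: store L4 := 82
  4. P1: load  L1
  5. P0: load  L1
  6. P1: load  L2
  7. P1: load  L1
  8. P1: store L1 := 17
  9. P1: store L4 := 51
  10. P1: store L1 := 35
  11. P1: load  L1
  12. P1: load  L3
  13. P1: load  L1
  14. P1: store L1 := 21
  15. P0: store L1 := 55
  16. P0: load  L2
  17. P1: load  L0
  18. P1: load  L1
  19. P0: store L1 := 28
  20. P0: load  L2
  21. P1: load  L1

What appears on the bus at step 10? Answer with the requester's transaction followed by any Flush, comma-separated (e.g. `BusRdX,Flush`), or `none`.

1. P0: store L1 := 10  bus=[BusRdX]  L1: P0=M P1=I  mem[L1]=20
2. P1: load  L3  bus=[BusRd]  L3: P0=I P1=E  mem[L3]=80
3. P0: store L4 := 82  bus=[BusRdX]  L4: P0=M P1=I  mem[L4]=50
4. P1: load  L1  bus=[BusRd,Flush]  L1: P0=S P1=S  mem[L1]=10
5. P0: load  L1  bus=[-]  L1: P0=S P1=S  mem[L1]=10
6. P1: load  L2  bus=[BusRd]  L2: P0=I P1=E  mem[L2]=50
7. P1: load  L1  bus=[-]  L1: P0=S P1=S  mem[L1]=10
8. P1: store L1 := 17  bus=[BusUpgr]  L1: P0=I P1=M  mem[L1]=10
9. P1: store L4 := 51  bus=[BusRdX,Flush]  L4: P0=I P1=M  mem[L4]=82
10. P1: store L1 := 35  bus=[-]  L1: P0=I P1=M  mem[L1]=10
11. P1: load  L1  bus=[-]  L1: P0=I P1=M  mem[L1]=10
12. P1: load  L3  bus=[-]  L3: P0=I P1=E  mem[L3]=80
13. P1: load  L1  bus=[-]  L1: P0=I P1=M  mem[L1]=10
14. P1: store L1 := 21  bus=[-]  L1: P0=I P1=M  mem[L1]=10
15. P0: store L1 := 55  bus=[BusRdX,Flush]  L1: P0=M P1=I  mem[L1]=21
16. P0: load  L2  bus=[BusRd]  L2: P0=S P1=S  mem[L2]=50
17. P1: load  L0  bus=[BusRd]  L0: P0=I P1=E  mem[L0]=20
18. P1: load  L1  bus=[BusRd,Flush]  L1: P0=S P1=S  mem[L1]=55
19. P0: store L1 := 28  bus=[BusUpgr]  L1: P0=M P1=I  mem[L1]=55
20. P0: load  L2  bus=[-]  L2: P0=S P1=S  mem[L2]=50
21. P1: load  L1  bus=[BusRd,Flush]  L1: P0=S P1=S  mem[L1]=28

bus = none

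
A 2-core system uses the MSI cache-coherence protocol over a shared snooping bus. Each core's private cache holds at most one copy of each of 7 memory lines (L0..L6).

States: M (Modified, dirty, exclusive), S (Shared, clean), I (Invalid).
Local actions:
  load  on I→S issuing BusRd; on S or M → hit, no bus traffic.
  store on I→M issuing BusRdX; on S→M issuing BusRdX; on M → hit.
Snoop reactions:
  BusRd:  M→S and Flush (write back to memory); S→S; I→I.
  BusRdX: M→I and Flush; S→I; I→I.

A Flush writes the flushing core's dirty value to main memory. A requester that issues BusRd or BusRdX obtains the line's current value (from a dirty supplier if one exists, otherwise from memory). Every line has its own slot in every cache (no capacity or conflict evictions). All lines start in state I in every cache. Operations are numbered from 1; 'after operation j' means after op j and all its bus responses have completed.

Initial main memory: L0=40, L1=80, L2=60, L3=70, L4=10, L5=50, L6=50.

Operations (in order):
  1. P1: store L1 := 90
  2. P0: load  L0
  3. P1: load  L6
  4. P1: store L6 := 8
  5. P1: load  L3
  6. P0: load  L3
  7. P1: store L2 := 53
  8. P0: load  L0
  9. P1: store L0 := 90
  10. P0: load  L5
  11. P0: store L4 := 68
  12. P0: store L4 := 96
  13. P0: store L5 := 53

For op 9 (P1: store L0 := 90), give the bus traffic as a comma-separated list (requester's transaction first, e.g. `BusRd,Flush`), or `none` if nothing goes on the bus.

step 1: P1: store L1 := 90  ⟶  IM  (L1)  txn=BusRdX  M[L1]=80
step 2: P0: load  L0  ⟶  SI  (L0)  txn=BusRd  M[L0]=40
step 3: P1: load  L6  ⟶  IS  (L6)  txn=BusRd  M[L6]=50
step 4: P1: store L6 := 8  ⟶  IM  (L6)  txn=BusRdX  M[L6]=50
step 5: P1: load  L3  ⟶  IS  (L3)  txn=BusRd  M[L3]=70
step 6: P0: load  L3  ⟶  SS  (L3)  txn=BusRd  M[L3]=70
step 7: P1: store L2 := 53  ⟶  IM  (L2)  txn=BusRdX  M[L2]=60
step 8: P0: load  L0  ⟶  SI  (L0)  txn=∅  M[L0]=40
step 9: P1: store L0 := 90  ⟶  IM  (L0)  txn=BusRdX  M[L0]=40
step 10: P0: load  L5  ⟶  SI  (L5)  txn=BusRd  M[L5]=50
step 11: P0: store L4 := 68  ⟶  MI  (L4)  txn=BusRdX  M[L4]=10
step 12: P0: store L4 := 96  ⟶  MI  (L4)  txn=∅  M[L4]=10
step 13: P0: store L5 := 53  ⟶  MI  (L5)  txn=BusRdX  M[L5]=50

bus = BusRdX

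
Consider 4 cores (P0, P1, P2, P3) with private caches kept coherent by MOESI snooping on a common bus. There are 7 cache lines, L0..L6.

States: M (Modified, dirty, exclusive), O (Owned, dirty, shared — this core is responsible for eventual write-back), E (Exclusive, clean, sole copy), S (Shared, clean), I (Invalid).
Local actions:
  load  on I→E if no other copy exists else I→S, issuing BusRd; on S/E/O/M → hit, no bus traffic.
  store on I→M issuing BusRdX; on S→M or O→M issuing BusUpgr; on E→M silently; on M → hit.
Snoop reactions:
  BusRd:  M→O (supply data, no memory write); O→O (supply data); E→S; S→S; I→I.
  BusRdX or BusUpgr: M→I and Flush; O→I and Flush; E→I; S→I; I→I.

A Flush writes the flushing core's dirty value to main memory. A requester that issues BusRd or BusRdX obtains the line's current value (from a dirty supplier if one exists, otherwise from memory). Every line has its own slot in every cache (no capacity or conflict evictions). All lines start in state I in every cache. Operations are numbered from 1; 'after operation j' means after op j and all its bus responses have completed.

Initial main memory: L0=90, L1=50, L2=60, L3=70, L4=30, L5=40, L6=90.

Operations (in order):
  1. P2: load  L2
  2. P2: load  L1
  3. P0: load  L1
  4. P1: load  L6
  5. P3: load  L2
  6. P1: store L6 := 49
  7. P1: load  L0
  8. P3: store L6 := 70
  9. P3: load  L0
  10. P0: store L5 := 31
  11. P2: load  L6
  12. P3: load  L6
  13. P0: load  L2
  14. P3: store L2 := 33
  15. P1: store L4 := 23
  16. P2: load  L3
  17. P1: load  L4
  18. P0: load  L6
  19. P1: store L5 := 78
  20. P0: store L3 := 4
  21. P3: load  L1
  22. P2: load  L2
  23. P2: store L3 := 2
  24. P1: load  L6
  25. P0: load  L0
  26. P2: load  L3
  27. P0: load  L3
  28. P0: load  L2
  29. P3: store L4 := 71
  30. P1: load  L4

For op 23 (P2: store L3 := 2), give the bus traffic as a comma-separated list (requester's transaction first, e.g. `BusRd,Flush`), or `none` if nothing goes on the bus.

bus = BusRdX,Flush

step 1: P2: load  L2  ⟶  IIEI  (L2)  txn=BusRd  M[L2]=60
step 2: P2: load  L1  ⟶  IIEI  (L1)  txn=BusRd  M[L1]=50
step 3: P0: load  L1  ⟶  SISI  (L1)  txn=BusRd  M[L1]=50
step 4: P1: load  L6  ⟶  IEII  (L6)  txn=BusRd  M[L6]=90
step 5: P3: load  L2  ⟶  IISS  (L2)  txn=BusRd  M[L2]=60
step 6: P1: store L6 := 49  ⟶  IMII  (L6)  txn=∅  M[L6]=90
step 7: P1: load  L0  ⟶  IEII  (L0)  txn=BusRd  M[L0]=90
step 8: P3: store L6 := 70  ⟶  IIIM  (L6)  txn=BusRdX+Flush  M[L6]=49
step 9: P3: load  L0  ⟶  ISIS  (L0)  txn=BusRd  M[L0]=90
step 10: P0: store L5 := 31  ⟶  MIII  (L5)  txn=BusRdX  M[L5]=40
step 11: P2: load  L6  ⟶  IISO  (L6)  txn=BusRd  M[L6]=49
step 12: P3: load  L6  ⟶  IISO  (L6)  txn=∅  M[L6]=49
step 13: P0: load  L2  ⟶  SISS  (L2)  txn=BusRd  M[L2]=60
step 14: P3: store L2 := 33  ⟶  IIIM  (L2)  txn=BusUpgr  M[L2]=60
step 15: P1: store L4 := 23  ⟶  IMII  (L4)  txn=BusRdX  M[L4]=30
step 16: P2: load  L3  ⟶  IIEI  (L3)  txn=BusRd  M[L3]=70
step 17: P1: load  L4  ⟶  IMII  (L4)  txn=∅  M[L4]=30
step 18: P0: load  L6  ⟶  SISO  (L6)  txn=BusRd  M[L6]=49
step 19: P1: store L5 := 78  ⟶  IMII  (L5)  txn=BusRdX+Flush  M[L5]=31
step 20: P0: store L3 := 4  ⟶  MIII  (L3)  txn=BusRdX  M[L3]=70
step 21: P3: load  L1  ⟶  SISS  (L1)  txn=BusRd  M[L1]=50
step 22: P2: load  L2  ⟶  IISO  (L2)  txn=BusRd  M[L2]=60
step 23: P2: store L3 := 2  ⟶  IIMI  (L3)  txn=BusRdX+Flush  M[L3]=4
step 24: P1: load  L6  ⟶  SSSO  (L6)  txn=BusRd  M[L6]=49
step 25: P0: load  L0  ⟶  SSIS  (L0)  txn=BusRd  M[L0]=90
step 26: P2: load  L3  ⟶  IIMI  (L3)  txn=∅  M[L3]=4
step 27: P0: load  L3  ⟶  SIOI  (L3)  txn=BusRd  M[L3]=4
step 28: P0: load  L2  ⟶  SISO  (L2)  txn=BusRd  M[L2]=60
step 29: P3: store L4 := 71  ⟶  IIIM  (L4)  txn=BusRdX+Flush  M[L4]=23
step 30: P1: load  L4  ⟶  ISIO  (L4)  txn=BusRd  M[L4]=23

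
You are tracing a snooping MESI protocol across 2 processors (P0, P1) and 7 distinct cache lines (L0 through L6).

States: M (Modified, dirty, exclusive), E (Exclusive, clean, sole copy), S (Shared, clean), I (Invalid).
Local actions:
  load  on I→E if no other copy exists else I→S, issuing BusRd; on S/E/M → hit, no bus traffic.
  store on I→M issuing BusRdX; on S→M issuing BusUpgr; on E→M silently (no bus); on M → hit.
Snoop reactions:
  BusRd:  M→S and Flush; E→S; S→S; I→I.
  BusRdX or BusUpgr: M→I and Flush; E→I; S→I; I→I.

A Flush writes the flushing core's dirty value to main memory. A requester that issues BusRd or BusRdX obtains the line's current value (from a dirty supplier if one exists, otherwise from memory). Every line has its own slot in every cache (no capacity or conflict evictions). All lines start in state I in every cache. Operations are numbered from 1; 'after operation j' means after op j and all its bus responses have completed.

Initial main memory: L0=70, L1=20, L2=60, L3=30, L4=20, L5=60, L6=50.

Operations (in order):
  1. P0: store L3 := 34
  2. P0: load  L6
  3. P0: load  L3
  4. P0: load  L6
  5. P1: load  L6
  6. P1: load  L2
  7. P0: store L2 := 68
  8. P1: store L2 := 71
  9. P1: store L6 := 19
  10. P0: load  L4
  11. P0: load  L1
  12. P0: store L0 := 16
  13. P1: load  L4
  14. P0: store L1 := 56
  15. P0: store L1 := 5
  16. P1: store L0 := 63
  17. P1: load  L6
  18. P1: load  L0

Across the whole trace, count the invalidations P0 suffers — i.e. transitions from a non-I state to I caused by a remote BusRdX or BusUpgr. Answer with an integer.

  op1 P0: store L3 := 34 → M/I on L3; bus BusRdX; mem=30
  op2 P0: load  L6 → E/I on L6; bus BusRd; mem=50
  op3 P0: load  L3 → M/I on L3; bus (none); mem=30
  op4 P0: load  L6 → E/I on L6; bus (none); mem=50
  op5 P1: load  L6 → S/S on L6; bus BusRd; mem=50
  op6 P1: load  L2 → I/E on L2; bus BusRd; mem=60
  op7 P0: store L2 := 68 → M/I on L2; bus BusRdX; mem=60
  op8 P1: store L2 := 71 → I/M on L2; bus BusRdX Flush; mem=68
  op9 P1: store L6 := 19 → I/M on L6; bus BusUpgr; mem=50
  op10 P0: load  L4 → E/I on L4; bus BusRd; mem=20
  op11 P0: load  L1 → E/I on L1; bus BusRd; mem=20
  op12 P0: store L0 := 16 → M/I on L0; bus BusRdX; mem=70
  op13 P1: load  L4 → S/S on L4; bus BusRd; mem=20
  op14 P0: store L1 := 56 → M/I on L1; bus (none); mem=20
  op15 P0: store L1 := 5 → M/I on L1; bus (none); mem=20
  op16 P1: store L0 := 63 → I/M on L0; bus BusRdX Flush; mem=16
  op17 P1: load  L6 → I/M on L6; bus (none); mem=50
  op18 P1: load  L0 → I/M on L0; bus (none); mem=16

invalidations = 3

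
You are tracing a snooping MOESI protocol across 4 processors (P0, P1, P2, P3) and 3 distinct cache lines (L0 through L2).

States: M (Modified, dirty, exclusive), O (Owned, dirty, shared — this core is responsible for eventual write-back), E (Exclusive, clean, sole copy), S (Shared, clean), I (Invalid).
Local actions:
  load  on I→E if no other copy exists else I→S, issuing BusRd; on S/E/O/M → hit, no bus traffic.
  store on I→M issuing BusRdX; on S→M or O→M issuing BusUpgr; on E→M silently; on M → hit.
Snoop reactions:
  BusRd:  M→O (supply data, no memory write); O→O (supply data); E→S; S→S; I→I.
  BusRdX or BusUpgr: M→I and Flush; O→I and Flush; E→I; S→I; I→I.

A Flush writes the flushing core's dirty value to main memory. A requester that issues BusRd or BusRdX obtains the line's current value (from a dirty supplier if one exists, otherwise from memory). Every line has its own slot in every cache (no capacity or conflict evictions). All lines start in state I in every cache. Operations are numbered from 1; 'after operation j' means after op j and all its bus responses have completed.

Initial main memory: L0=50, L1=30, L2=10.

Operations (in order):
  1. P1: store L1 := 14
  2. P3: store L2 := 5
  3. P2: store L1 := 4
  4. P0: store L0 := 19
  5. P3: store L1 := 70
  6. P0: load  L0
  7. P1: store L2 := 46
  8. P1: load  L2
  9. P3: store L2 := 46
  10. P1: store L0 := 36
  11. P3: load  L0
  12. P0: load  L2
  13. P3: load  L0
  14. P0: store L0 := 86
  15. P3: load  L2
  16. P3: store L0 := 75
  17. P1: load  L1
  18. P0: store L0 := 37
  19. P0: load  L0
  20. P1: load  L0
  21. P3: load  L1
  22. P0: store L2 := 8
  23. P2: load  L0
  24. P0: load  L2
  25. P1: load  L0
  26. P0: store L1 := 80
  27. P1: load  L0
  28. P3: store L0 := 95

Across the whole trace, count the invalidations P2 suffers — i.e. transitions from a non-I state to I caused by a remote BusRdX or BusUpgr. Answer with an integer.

invalidations = 2

[1] P1: store L1 := 14 | P0:I, P1:M(14), P2:I, P3:I | bus: BusRdX
[2] P3: store L2 := 5 | P0:I, P1:I, P2:I, P3:M(5) | bus: BusRdX
[3] P2: store L1 := 4 | P0:I, P1:I, P2:M(4), P3:I | bus: BusRdX,Flush
[4] P0: store L0 := 19 | P0:M(19), P1:I, P2:I, P3:I | bus: BusRdX
[5] P3: store L1 := 70 | P0:I, P1:I, P2:I, P3:M(70) | bus: BusRdX,Flush
[6] P0: load  L0 | P0:M(19), P1:I, P2:I, P3:I | bus: none
[7] P1: store L2 := 46 | P0:I, P1:M(46), P2:I, P3:I | bus: BusRdX,Flush
[8] P1: load  L2 | P0:I, P1:M(46), P2:I, P3:I | bus: none
[9] P3: store L2 := 46 | P0:I, P1:I, P2:I, P3:M(46) | bus: BusRdX,Flush
[10] P1: store L0 := 36 | P0:I, P1:M(36), P2:I, P3:I | bus: BusRdX,Flush
[11] P3: load  L0 | P0:I, P1:O(36), P2:I, P3:S(36) | bus: BusRd
[12] P0: load  L2 | P0:S(46), P1:I, P2:I, P3:O(46) | bus: BusRd
[13] P3: load  L0 | P0:I, P1:O(36), P2:I, P3:S(36) | bus: none
[14] P0: store L0 := 86 | P0:M(86), P1:I, P2:I, P3:I | bus: BusRdX,Flush
[15] P3: load  L2 | P0:S(46), P1:I, P2:I, P3:O(46) | bus: none
[16] P3: store L0 := 75 | P0:I, P1:I, P2:I, P3:M(75) | bus: BusRdX,Flush
[17] P1: load  L1 | P0:I, P1:S(70), P2:I, P3:O(70) | bus: BusRd
[18] P0: store L0 := 37 | P0:M(37), P1:I, P2:I, P3:I | bus: BusRdX,Flush
[19] P0: load  L0 | P0:M(37), P1:I, P2:I, P3:I | bus: none
[20] P1: load  L0 | P0:O(37), P1:S(37), P2:I, P3:I | bus: BusRd
[21] P3: load  L1 | P0:I, P1:S(70), P2:I, P3:O(70) | bus: none
[22] P0: store L2 := 8 | P0:M(8), P1:I, P2:I, P3:I | bus: BusUpgr,Flush
[23] P2: load  L0 | P0:O(37), P1:S(37), P2:S(37), P3:I | bus: BusRd
[24] P0: load  L2 | P0:M(8), P1:I, P2:I, P3:I | bus: none
[25] P1: load  L0 | P0:O(37), P1:S(37), P2:S(37), P3:I | bus: none
[26] P0: store L1 := 80 | P0:M(80), P1:I, P2:I, P3:I | bus: BusRdX,Flush
[27] P1: load  L0 | P0:O(37), P1:S(37), P2:S(37), P3:I | bus: none
[28] P3: store L0 := 95 | P0:I, P1:I, P2:I, P3:M(95) | bus: BusRdX,Flush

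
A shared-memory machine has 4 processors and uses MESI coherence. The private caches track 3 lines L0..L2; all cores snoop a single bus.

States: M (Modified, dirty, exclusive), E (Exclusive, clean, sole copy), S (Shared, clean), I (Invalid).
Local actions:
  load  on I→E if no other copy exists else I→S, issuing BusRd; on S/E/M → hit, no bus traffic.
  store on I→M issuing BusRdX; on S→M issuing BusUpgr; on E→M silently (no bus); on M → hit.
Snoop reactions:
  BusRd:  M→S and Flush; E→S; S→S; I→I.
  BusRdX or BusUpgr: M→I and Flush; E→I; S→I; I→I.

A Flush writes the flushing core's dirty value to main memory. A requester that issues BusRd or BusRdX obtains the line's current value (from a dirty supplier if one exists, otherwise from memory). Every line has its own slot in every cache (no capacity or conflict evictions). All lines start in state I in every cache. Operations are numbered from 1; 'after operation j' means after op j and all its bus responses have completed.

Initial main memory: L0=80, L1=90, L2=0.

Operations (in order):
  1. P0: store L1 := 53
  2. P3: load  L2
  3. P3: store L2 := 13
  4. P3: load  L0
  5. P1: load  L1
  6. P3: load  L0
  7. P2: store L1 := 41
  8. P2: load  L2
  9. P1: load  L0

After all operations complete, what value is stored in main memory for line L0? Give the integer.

step 1: P0: store L1 := 53  ⟶  MIII  (L1)  txn=BusRdX  M[L1]=90
step 2: P3: load  L2  ⟶  IIIE  (L2)  txn=BusRd  M[L2]=0
step 3: P3: store L2 := 13  ⟶  IIIM  (L2)  txn=∅  M[L2]=0
step 4: P3: load  L0  ⟶  IIIE  (L0)  txn=BusRd  M[L0]=80
step 5: P1: load  L1  ⟶  SSII  (L1)  txn=BusRd+Flush  M[L1]=53
step 6: P3: load  L0  ⟶  IIIE  (L0)  txn=∅  M[L0]=80
step 7: P2: store L1 := 41  ⟶  IIMI  (L1)  txn=BusRdX  M[L1]=53
step 8: P2: load  L2  ⟶  IISS  (L2)  txn=BusRd+Flush  M[L2]=13
step 9: P1: load  L0  ⟶  ISIS  (L0)  txn=BusRd  M[L0]=80

memory[L0] = 80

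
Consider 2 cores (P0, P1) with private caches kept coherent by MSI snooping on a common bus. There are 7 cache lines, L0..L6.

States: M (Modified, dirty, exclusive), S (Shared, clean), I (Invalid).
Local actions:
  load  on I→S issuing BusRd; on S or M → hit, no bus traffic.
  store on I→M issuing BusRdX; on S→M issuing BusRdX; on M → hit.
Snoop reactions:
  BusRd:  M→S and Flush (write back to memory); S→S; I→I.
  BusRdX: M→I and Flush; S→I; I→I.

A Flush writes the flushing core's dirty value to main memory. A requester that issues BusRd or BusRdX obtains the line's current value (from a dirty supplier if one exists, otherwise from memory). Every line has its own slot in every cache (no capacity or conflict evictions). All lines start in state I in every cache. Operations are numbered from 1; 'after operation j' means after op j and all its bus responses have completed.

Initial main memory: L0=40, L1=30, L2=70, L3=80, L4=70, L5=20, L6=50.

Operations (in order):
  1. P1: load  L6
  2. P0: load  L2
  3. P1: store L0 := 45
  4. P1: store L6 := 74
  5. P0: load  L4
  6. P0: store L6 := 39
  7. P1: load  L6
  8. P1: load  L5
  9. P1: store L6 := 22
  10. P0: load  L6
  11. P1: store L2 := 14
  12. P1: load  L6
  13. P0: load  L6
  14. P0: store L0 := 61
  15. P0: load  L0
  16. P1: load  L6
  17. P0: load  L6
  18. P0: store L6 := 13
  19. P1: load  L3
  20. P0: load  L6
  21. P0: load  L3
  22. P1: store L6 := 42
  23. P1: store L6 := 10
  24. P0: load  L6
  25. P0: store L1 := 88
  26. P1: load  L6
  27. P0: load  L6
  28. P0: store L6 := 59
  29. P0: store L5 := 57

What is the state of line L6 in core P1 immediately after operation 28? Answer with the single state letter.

1. P1: load  L6  bus=[BusRd]  L6: P0=I P1=S  mem[L6]=50
2. P0: load  L2  bus=[BusRd]  L2: P0=S P1=I  mem[L2]=70
3. P1: store L0 := 45  bus=[BusRdX]  L0: P0=I P1=M  mem[L0]=40
4. P1: store L6 := 74  bus=[BusRdX]  L6: P0=I P1=M  mem[L6]=50
5. P0: load  L4  bus=[BusRd]  L4: P0=S P1=I  mem[L4]=70
6. P0: store L6 := 39  bus=[BusRdX,Flush]  L6: P0=M P1=I  mem[L6]=74
7. P1: load  L6  bus=[BusRd,Flush]  L6: P0=S P1=S  mem[L6]=39
8. P1: load  L5  bus=[BusRd]  L5: P0=I P1=S  mem[L5]=20
9. P1: store L6 := 22  bus=[BusRdX]  L6: P0=I P1=M  mem[L6]=39
10. P0: load  L6  bus=[BusRd,Flush]  L6: P0=S P1=S  mem[L6]=22
11. P1: store L2 := 14  bus=[BusRdX]  L2: P0=I P1=M  mem[L2]=70
12. P1: load  L6  bus=[-]  L6: P0=S P1=S  mem[L6]=22
13. P0: load  L6  bus=[-]  L6: P0=S P1=S  mem[L6]=22
14. P0: store L0 := 61  bus=[BusRdX,Flush]  L0: P0=M P1=I  mem[L0]=45
15. P0: load  L0  bus=[-]  L0: P0=M P1=I  mem[L0]=45
16. P1: load  L6  bus=[-]  L6: P0=S P1=S  mem[L6]=22
17. P0: load  L6  bus=[-]  L6: P0=S P1=S  mem[L6]=22
18. P0: store L6 := 13  bus=[BusRdX]  L6: P0=M P1=I  mem[L6]=22
19. P1: load  L3  bus=[BusRd]  L3: P0=I P1=S  mem[L3]=80
20. P0: load  L6  bus=[-]  L6: P0=M P1=I  mem[L6]=22
21. P0: load  L3  bus=[BusRd]  L3: P0=S P1=S  mem[L3]=80
22. P1: store L6 := 42  bus=[BusRdX,Flush]  L6: P0=I P1=M  mem[L6]=13
23. P1: store L6 := 10  bus=[-]  L6: P0=I P1=M  mem[L6]=13
24. P0: load  L6  bus=[BusRd,Flush]  L6: P0=S P1=S  mem[L6]=10
25. P0: store L1 := 88  bus=[BusRdX]  L1: P0=M P1=I  mem[L1]=30
26. P1: load  L6  bus=[-]  L6: P0=S P1=S  mem[L6]=10
27. P0: load  L6  bus=[-]  L6: P0=S P1=S  mem[L6]=10
28. P0: store L6 := 59  bus=[BusRdX]  L6: P0=M P1=I  mem[L6]=10
29. P0: store L5 := 57  bus=[BusRdX]  L5: P0=M P1=I  mem[L5]=20

state = I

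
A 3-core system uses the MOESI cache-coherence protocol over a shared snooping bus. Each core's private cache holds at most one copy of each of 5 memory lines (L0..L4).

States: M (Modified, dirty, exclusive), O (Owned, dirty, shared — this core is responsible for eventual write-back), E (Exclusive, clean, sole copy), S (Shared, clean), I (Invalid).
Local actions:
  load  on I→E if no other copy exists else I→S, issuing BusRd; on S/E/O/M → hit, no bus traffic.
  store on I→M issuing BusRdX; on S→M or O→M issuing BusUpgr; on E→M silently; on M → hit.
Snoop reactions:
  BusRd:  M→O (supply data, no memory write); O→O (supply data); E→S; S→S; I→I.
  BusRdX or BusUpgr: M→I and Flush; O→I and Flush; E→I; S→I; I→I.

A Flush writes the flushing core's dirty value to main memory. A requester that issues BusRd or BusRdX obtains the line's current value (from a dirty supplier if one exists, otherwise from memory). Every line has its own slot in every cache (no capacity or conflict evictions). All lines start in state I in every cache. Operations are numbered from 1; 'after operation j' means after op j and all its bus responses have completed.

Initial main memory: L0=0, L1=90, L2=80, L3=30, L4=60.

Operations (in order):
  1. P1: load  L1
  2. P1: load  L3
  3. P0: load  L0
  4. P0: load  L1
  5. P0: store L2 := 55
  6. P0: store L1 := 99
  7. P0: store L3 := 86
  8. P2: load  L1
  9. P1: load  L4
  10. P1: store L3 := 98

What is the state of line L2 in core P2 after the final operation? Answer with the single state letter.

step 1: P1: load  L1  ⟶  IEI  (L1)  txn=BusRd  M[L1]=90
step 2: P1: load  L3  ⟶  IEI  (L3)  txn=BusRd  M[L3]=30
step 3: P0: load  L0  ⟶  EII  (L0)  txn=BusRd  M[L0]=0
step 4: P0: load  L1  ⟶  SSI  (L1)  txn=BusRd  M[L1]=90
step 5: P0: store L2 := 55  ⟶  MII  (L2)  txn=BusRdX  M[L2]=80
step 6: P0: store L1 := 99  ⟶  MII  (L1)  txn=BusUpgr  M[L1]=90
step 7: P0: store L3 := 86  ⟶  MII  (L3)  txn=BusRdX  M[L3]=30
step 8: P2: load  L1  ⟶  OIS  (L1)  txn=BusRd  M[L1]=90
step 9: P1: load  L4  ⟶  IEI  (L4)  txn=BusRd  M[L4]=60
step 10: P1: store L3 := 98  ⟶  IMI  (L3)  txn=BusRdX+Flush  M[L3]=86

state = I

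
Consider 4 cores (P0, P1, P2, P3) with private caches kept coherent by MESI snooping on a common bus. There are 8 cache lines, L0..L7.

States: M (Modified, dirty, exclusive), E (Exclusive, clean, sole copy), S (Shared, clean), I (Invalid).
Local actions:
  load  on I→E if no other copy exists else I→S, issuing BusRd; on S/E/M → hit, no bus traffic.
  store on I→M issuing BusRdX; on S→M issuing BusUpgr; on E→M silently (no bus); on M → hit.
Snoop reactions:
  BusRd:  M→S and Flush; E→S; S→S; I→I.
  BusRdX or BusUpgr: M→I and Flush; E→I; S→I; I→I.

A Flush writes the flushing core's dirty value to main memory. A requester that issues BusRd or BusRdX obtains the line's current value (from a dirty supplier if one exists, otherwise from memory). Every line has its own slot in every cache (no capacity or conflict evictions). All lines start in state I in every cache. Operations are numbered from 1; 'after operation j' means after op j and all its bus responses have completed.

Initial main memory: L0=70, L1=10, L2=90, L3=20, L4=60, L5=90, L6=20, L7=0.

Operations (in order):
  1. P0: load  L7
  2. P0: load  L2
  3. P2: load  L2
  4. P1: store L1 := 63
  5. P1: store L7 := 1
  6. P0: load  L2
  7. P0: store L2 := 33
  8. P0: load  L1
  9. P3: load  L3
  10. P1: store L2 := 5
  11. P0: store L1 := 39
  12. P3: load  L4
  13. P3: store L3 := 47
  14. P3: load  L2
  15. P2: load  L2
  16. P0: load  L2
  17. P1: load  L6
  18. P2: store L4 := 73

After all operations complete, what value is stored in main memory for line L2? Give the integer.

memory[L2] = 5

1. P0: load  L7  bus=[BusRd]  L7: P0=E P1=I P2=I P3=I  mem[L7]=0
2. P0: load  L2  bus=[BusRd]  L2: P0=E P1=I P2=I P3=I  mem[L2]=90
3. P2: load  L2  bus=[BusRd]  L2: P0=S P1=I P2=S P3=I  mem[L2]=90
4. P1: store L1 := 63  bus=[BusRdX]  L1: P0=I P1=M P2=I P3=I  mem[L1]=10
5. P1: store L7 := 1  bus=[BusRdX]  L7: P0=I P1=M P2=I P3=I  mem[L7]=0
6. P0: load  L2  bus=[-]  L2: P0=S P1=I P2=S P3=I  mem[L2]=90
7. P0: store L2 := 33  bus=[BusUpgr]  L2: P0=M P1=I P2=I P3=I  mem[L2]=90
8. P0: load  L1  bus=[BusRd,Flush]  L1: P0=S P1=S P2=I P3=I  mem[L1]=63
9. P3: load  L3  bus=[BusRd]  L3: P0=I P1=I P2=I P3=E  mem[L3]=20
10. P1: store L2 := 5  bus=[BusRdX,Flush]  L2: P0=I P1=M P2=I P3=I  mem[L2]=33
11. P0: store L1 := 39  bus=[BusUpgr]  L1: P0=M P1=I P2=I P3=I  mem[L1]=63
12. P3: load  L4  bus=[BusRd]  L4: P0=I P1=I P2=I P3=E  mem[L4]=60
13. P3: store L3 := 47  bus=[-]  L3: P0=I P1=I P2=I P3=M  mem[L3]=20
14. P3: load  L2  bus=[BusRd,Flush]  L2: P0=I P1=S P2=I P3=S  mem[L2]=5
15. P2: load  L2  bus=[BusRd]  L2: P0=I P1=S P2=S P3=S  mem[L2]=5
16. P0: load  L2  bus=[BusRd]  L2: P0=S P1=S P2=S P3=S  mem[L2]=5
17. P1: load  L6  bus=[BusRd]  L6: P0=I P1=E P2=I P3=I  mem[L6]=20
18. P2: store L4 := 73  bus=[BusRdX]  L4: P0=I P1=I P2=M P3=I  mem[L4]=60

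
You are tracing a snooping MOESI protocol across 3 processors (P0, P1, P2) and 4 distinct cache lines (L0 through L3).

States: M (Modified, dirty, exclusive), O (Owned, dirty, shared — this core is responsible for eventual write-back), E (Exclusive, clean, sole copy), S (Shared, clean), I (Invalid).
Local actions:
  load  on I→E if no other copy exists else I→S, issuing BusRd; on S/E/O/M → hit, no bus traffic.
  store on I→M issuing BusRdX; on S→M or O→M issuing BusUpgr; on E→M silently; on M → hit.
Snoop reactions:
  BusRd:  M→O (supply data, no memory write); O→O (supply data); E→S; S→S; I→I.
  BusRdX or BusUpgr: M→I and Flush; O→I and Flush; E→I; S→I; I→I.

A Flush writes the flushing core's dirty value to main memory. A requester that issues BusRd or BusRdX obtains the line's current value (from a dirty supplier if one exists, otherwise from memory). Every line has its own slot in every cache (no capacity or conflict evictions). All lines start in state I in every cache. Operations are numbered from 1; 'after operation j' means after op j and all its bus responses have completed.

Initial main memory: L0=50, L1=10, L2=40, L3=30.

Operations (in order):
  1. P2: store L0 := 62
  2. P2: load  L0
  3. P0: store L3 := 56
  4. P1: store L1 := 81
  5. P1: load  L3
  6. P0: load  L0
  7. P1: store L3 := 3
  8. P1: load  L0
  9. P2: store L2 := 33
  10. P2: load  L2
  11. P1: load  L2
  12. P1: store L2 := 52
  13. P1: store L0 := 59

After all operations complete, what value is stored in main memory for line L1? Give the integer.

step 1: P2: store L0 := 62  ⟶  IIM  (L0)  txn=BusRdX  M[L0]=50
step 2: P2: load  L0  ⟶  IIM  (L0)  txn=∅  M[L0]=50
step 3: P0: store L3 := 56  ⟶  MII  (L3)  txn=BusRdX  M[L3]=30
step 4: P1: store L1 := 81  ⟶  IMI  (L1)  txn=BusRdX  M[L1]=10
step 5: P1: load  L3  ⟶  OSI  (L3)  txn=BusRd  M[L3]=30
step 6: P0: load  L0  ⟶  SIO  (L0)  txn=BusRd  M[L0]=50
step 7: P1: store L3 := 3  ⟶  IMI  (L3)  txn=BusUpgr+Flush  M[L3]=56
step 8: P1: load  L0  ⟶  SSO  (L0)  txn=BusRd  M[L0]=50
step 9: P2: store L2 := 33  ⟶  IIM  (L2)  txn=BusRdX  M[L2]=40
step 10: P2: load  L2  ⟶  IIM  (L2)  txn=∅  M[L2]=40
step 11: P1: load  L2  ⟶  ISO  (L2)  txn=BusRd  M[L2]=40
step 12: P1: store L2 := 52  ⟶  IMI  (L2)  txn=BusUpgr+Flush  M[L2]=33
step 13: P1: store L0 := 59  ⟶  IMI  (L0)  txn=BusUpgr+Flush  M[L0]=62

memory[L1] = 10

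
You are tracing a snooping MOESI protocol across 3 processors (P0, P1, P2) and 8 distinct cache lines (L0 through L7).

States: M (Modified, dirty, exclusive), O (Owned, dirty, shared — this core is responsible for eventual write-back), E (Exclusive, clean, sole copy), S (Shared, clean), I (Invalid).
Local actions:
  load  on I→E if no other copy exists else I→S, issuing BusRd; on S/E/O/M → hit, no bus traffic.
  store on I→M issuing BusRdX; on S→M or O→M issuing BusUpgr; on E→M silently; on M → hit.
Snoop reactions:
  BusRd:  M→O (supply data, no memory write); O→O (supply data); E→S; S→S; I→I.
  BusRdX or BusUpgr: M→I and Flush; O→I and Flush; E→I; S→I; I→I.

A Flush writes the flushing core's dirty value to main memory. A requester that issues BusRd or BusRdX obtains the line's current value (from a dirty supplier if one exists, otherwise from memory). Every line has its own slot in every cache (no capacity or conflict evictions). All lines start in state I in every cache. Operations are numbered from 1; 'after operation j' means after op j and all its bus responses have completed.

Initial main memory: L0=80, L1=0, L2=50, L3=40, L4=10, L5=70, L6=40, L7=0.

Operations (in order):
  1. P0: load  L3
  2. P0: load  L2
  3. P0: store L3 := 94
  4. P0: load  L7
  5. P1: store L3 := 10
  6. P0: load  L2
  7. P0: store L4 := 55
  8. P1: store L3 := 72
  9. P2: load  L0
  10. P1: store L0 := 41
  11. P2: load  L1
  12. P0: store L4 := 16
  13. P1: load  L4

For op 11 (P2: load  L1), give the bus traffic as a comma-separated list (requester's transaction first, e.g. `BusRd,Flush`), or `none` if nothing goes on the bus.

  op1 P0: load  L3 → E/I/I on L3; bus BusRd; mem=40
  op2 P0: load  L2 → E/I/I on L2; bus BusRd; mem=50
  op3 P0: store L3 := 94 → M/I/I on L3; bus (none); mem=40
  op4 P0: load  L7 → E/I/I on L7; bus BusRd; mem=0
  op5 P1: store L3 := 10 → I/M/I on L3; bus BusRdX Flush; mem=94
  op6 P0: load  L2 → E/I/I on L2; bus (none); mem=50
  op7 P0: store L4 := 55 → M/I/I on L4; bus BusRdX; mem=10
  op8 P1: store L3 := 72 → I/M/I on L3; bus (none); mem=94
  op9 P2: load  L0 → I/I/E on L0; bus BusRd; mem=80
  op10 P1: store L0 := 41 → I/M/I on L0; bus BusRdX; mem=80
  op11 P2: load  L1 → I/I/E on L1; bus BusRd; mem=0
  op12 P0: store L4 := 16 → M/I/I on L4; bus (none); mem=10
  op13 P1: load  L4 → O/S/I on L4; bus BusRd; mem=10

bus = BusRd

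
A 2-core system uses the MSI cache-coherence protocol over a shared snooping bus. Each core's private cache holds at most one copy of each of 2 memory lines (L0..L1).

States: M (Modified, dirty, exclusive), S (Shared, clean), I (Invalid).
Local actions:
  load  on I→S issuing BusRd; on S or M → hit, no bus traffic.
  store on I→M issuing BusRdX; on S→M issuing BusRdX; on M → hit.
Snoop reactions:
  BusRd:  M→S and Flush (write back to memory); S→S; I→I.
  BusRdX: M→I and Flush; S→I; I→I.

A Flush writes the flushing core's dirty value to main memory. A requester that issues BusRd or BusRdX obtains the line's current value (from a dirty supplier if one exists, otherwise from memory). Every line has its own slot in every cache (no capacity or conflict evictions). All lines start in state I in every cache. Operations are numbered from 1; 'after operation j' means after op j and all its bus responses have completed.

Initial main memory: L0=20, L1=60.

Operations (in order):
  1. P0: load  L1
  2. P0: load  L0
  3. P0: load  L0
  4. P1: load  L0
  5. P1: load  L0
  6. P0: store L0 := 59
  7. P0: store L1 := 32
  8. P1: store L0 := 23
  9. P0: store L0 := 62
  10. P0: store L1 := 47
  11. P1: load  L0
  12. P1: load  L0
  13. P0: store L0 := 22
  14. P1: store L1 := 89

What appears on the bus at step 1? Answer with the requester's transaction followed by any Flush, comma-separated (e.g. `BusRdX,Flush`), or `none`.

bus = BusRd

  op1 P0: load  L1 → S/I on L1; bus BusRd; mem=60
  op2 P0: load  L0 → S/I on L0; bus BusRd; mem=20
  op3 P0: load  L0 → S/I on L0; bus (none); mem=20
  op4 P1: load  L0 → S/S on L0; bus BusRd; mem=20
  op5 P1: load  L0 → S/S on L0; bus (none); mem=20
  op6 P0: store L0 := 59 → M/I on L0; bus BusRdX; mem=20
  op7 P0: store L1 := 32 → M/I on L1; bus BusRdX; mem=60
  op8 P1: store L0 := 23 → I/M on L0; bus BusRdX Flush; mem=59
  op9 P0: store L0 := 62 → M/I on L0; bus BusRdX Flush; mem=23
  op10 P0: store L1 := 47 → M/I on L1; bus (none); mem=60
  op11 P1: load  L0 → S/S on L0; bus BusRd Flush; mem=62
  op12 P1: load  L0 → S/S on L0; bus (none); mem=62
  op13 P0: store L0 := 22 → M/I on L0; bus BusRdX; mem=62
  op14 P1: store L1 := 89 → I/M on L1; bus BusRdX Flush; mem=47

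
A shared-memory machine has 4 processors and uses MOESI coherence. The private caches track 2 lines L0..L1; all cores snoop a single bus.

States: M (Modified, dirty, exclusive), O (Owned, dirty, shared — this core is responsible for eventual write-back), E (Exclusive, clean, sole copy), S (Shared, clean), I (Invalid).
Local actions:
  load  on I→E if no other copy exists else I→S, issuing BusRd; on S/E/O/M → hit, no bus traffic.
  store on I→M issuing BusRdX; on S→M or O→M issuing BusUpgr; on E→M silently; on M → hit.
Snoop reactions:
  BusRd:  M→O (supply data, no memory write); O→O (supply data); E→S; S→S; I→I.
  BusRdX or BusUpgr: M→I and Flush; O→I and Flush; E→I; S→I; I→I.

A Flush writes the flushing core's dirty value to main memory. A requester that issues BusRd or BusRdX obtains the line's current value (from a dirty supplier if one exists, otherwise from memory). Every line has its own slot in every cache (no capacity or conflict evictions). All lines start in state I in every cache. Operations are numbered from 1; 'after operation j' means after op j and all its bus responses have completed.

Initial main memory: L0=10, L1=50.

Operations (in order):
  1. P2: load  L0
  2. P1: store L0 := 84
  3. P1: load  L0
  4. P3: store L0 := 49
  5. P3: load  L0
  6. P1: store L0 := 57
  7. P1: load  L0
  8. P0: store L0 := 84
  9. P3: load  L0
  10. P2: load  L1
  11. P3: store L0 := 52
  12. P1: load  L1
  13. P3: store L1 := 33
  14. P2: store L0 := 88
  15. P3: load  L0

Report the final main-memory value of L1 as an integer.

[1] P2: load  L0 | P0:I, P1:I, P2:E(10), P3:I | bus: BusRd
[2] P1: store L0 := 84 | P0:I, P1:M(84), P2:I, P3:I | bus: BusRdX
[3] P1: load  L0 | P0:I, P1:M(84), P2:I, P3:I | bus: none
[4] P3: store L0 := 49 | P0:I, P1:I, P2:I, P3:M(49) | bus: BusRdX,Flush
[5] P3: load  L0 | P0:I, P1:I, P2:I, P3:M(49) | bus: none
[6] P1: store L0 := 57 | P0:I, P1:M(57), P2:I, P3:I | bus: BusRdX,Flush
[7] P1: load  L0 | P0:I, P1:M(57), P2:I, P3:I | bus: none
[8] P0: store L0 := 84 | P0:M(84), P1:I, P2:I, P3:I | bus: BusRdX,Flush
[9] P3: load  L0 | P0:O(84), P1:I, P2:I, P3:S(84) | bus: BusRd
[10] P2: load  L1 | P0:I, P1:I, P2:E(50), P3:I | bus: BusRd
[11] P3: store L0 := 52 | P0:I, P1:I, P2:I, P3:M(52) | bus: BusUpgr,Flush
[12] P1: load  L1 | P0:I, P1:S(50), P2:S(50), P3:I | bus: BusRd
[13] P3: store L1 := 33 | P0:I, P1:I, P2:I, P3:M(33) | bus: BusRdX
[14] P2: store L0 := 88 | P0:I, P1:I, P2:M(88), P3:I | bus: BusRdX,Flush
[15] P3: load  L0 | P0:I, P1:I, P2:O(88), P3:S(88) | bus: BusRd

memory[L1] = 50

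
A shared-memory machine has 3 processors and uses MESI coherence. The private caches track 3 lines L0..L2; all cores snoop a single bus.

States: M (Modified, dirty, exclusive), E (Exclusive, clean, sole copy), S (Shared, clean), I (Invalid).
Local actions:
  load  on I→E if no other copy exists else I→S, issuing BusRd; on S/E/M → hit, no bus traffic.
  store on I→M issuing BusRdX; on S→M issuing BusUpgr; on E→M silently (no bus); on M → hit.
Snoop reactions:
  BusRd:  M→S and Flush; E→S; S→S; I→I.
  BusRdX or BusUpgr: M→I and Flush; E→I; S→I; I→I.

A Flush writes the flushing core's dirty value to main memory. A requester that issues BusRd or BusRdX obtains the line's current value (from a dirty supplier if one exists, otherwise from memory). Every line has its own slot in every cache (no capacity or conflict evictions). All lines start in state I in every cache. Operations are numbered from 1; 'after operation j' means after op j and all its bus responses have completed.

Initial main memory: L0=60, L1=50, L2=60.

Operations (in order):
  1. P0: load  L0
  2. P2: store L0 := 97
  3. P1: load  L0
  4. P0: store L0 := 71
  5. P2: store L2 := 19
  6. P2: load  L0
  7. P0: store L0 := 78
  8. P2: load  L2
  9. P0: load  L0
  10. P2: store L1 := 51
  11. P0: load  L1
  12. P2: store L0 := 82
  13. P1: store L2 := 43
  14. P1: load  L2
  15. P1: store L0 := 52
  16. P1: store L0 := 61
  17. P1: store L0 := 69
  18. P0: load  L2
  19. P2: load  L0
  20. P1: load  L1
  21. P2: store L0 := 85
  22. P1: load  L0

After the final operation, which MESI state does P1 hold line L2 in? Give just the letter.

step 1: P0: load  L0  ⟶  EII  (L0)  txn=BusRd  M[L0]=60
step 2: P2: store L0 := 97  ⟶  IIM  (L0)  txn=BusRdX  M[L0]=60
step 3: P1: load  L0  ⟶  ISS  (L0)  txn=BusRd+Flush  M[L0]=97
step 4: P0: store L0 := 71  ⟶  MII  (L0)  txn=BusRdX  M[L0]=97
step 5: P2: store L2 := 19  ⟶  IIM  (L2)  txn=BusRdX  M[L2]=60
step 6: P2: load  L0  ⟶  SIS  (L0)  txn=BusRd+Flush  M[L0]=71
step 7: P0: store L0 := 78  ⟶  MII  (L0)  txn=BusUpgr  M[L0]=71
step 8: P2: load  L2  ⟶  IIM  (L2)  txn=∅  M[L2]=60
step 9: P0: load  L0  ⟶  MII  (L0)  txn=∅  M[L0]=71
step 10: P2: store L1 := 51  ⟶  IIM  (L1)  txn=BusRdX  M[L1]=50
step 11: P0: load  L1  ⟶  SIS  (L1)  txn=BusRd+Flush  M[L1]=51
step 12: P2: store L0 := 82  ⟶  IIM  (L0)  txn=BusRdX+Flush  M[L0]=78
step 13: P1: store L2 := 43  ⟶  IMI  (L2)  txn=BusRdX+Flush  M[L2]=19
step 14: P1: load  L2  ⟶  IMI  (L2)  txn=∅  M[L2]=19
step 15: P1: store L0 := 52  ⟶  IMI  (L0)  txn=BusRdX+Flush  M[L0]=82
step 16: P1: store L0 := 61  ⟶  IMI  (L0)  txn=∅  M[L0]=82
step 17: P1: store L0 := 69  ⟶  IMI  (L0)  txn=∅  M[L0]=82
step 18: P0: load  L2  ⟶  SSI  (L2)  txn=BusRd+Flush  M[L2]=43
step 19: P2: load  L0  ⟶  ISS  (L0)  txn=BusRd+Flush  M[L0]=69
step 20: P1: load  L1  ⟶  SSS  (L1)  txn=BusRd  M[L1]=51
step 21: P2: store L0 := 85  ⟶  IIM  (L0)  txn=BusUpgr  M[L0]=69
step 22: P1: load  L0  ⟶  ISS  (L0)  txn=BusRd+Flush  M[L0]=85

state = S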